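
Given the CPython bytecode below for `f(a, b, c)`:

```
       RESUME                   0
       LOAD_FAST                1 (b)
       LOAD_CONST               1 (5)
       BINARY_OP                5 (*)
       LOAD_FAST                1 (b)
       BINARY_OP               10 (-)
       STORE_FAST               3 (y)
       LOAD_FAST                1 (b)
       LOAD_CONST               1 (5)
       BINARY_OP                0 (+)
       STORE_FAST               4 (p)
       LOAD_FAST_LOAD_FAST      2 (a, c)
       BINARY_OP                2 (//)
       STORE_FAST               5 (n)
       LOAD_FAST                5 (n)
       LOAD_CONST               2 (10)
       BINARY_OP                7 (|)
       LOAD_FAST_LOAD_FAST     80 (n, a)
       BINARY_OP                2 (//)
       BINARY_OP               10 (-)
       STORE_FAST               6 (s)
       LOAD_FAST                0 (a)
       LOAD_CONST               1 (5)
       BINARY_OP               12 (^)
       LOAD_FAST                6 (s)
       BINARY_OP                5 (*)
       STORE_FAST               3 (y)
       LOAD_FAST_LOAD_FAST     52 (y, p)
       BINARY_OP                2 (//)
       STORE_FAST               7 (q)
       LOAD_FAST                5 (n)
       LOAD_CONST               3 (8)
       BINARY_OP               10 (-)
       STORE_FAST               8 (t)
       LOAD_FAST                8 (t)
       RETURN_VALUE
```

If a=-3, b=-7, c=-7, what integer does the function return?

LOAD_FAST b → push -7. Stack: [-7]
LOAD_CONST → push 5. Stack: [-7, 5]
BINARY_OP * → -7 * 5 = -35. Stack: [-35]
LOAD_FAST b → push -7. Stack: [-35, -7]
BINARY_OP - → -35 - -7 = -28. Stack: [-28]
STORE_FAST y → y=-28. Stack: []
LOAD_FAST b → push -7. Stack: [-7]
LOAD_CONST → push 5. Stack: [-7, 5]
BINARY_OP + → -7 + 5 = -2. Stack: [-2]
STORE_FAST p → p=-2. Stack: []
LOAD_FAST_LOAD_FAST a,c → push -3,-7. Stack: [-3, -7]
BINARY_OP // → -3 // -7 = 0. Stack: [0]
STORE_FAST n → n=0. Stack: []
LOAD_FAST n → push 0. Stack: [0]
LOAD_CONST → push 10. Stack: [0, 10]
BINARY_OP | → 0 | 10 = 10. Stack: [10]
LOAD_FAST_LOAD_FAST n,a → push 0,-3. Stack: [10, 0, -3]
BINARY_OP // → 0 // -3 = 0. Stack: [10, 0]
BINARY_OP - → 10 - 0 = 10. Stack: [10]
STORE_FAST s → s=10. Stack: []
LOAD_FAST a → push -3. Stack: [-3]
LOAD_CONST → push 5. Stack: [-3, 5]
BINARY_OP ^ → -3 ^ 5 = -8. Stack: [-8]
LOAD_FAST s → push 10. Stack: [-8, 10]
BINARY_OP * → -8 * 10 = -80. Stack: [-80]
STORE_FAST y → y=-80. Stack: []
LOAD_FAST_LOAD_FAST y,p → push -80,-2. Stack: [-80, -2]
BINARY_OP // → -80 // -2 = 40. Stack: [40]
STORE_FAST q → q=40. Stack: []
LOAD_FAST n → push 0. Stack: [0]
LOAD_CONST → push 8. Stack: [0, 8]
BINARY_OP - → 0 - 8 = -8. Stack: [-8]
STORE_FAST t → t=-8. Stack: []
LOAD_FAST t → push -8. Stack: [-8]
RETURN_VALUE → return -8.

-8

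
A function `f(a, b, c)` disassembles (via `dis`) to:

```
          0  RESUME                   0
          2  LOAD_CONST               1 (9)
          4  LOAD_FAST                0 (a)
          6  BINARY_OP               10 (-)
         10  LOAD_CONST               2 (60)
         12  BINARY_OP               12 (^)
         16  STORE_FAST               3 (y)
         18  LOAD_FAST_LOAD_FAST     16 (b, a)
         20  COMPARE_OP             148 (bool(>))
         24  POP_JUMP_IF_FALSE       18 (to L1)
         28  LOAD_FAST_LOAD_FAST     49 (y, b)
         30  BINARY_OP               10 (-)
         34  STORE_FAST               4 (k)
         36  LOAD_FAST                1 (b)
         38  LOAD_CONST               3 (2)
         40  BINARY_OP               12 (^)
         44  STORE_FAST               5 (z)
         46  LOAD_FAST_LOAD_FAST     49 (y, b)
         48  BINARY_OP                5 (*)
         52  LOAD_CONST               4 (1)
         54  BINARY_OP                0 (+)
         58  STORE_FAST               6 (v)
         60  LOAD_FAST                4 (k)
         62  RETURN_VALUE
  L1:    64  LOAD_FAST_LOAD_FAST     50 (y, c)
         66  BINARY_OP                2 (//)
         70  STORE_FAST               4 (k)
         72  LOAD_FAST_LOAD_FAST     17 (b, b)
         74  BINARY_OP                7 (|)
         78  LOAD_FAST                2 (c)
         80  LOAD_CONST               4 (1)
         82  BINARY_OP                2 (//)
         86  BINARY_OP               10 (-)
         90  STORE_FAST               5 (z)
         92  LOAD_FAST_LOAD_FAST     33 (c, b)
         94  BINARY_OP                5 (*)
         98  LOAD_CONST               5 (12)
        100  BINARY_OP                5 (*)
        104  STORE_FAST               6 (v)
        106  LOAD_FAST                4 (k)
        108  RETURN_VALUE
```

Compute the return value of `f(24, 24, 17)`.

-3

LOAD_CONST → push 9. Stack: [9]
LOAD_FAST a → push 24. Stack: [9, 24]
BINARY_OP - → 9 - 24 = -15. Stack: [-15]
LOAD_CONST → push 60. Stack: [-15, 60]
BINARY_OP ^ → -15 ^ 60 = -51. Stack: [-51]
STORE_FAST y → y=-51. Stack: []
LOAD_FAST_LOAD_FAST b,a → push 24,24. Stack: [24, 24]
COMPARE_OP bool(>) → 24 vs 24 = False. Stack: [False]
POP_JUMP_IF_FALSE → pop False; jump. Stack: []
LOAD_FAST_LOAD_FAST y,c → push -51,17. Stack: [-51, 17]
BINARY_OP // → -51 // 17 = -3. Stack: [-3]
STORE_FAST k → k=-3. Stack: []
LOAD_FAST_LOAD_FAST b,b → push 24,24. Stack: [24, 24]
BINARY_OP | → 24 | 24 = 24. Stack: [24]
LOAD_FAST c → push 17. Stack: [24, 17]
LOAD_CONST → push 1. Stack: [24, 17, 1]
BINARY_OP // → 17 // 1 = 17. Stack: [24, 17]
BINARY_OP - → 24 - 17 = 7. Stack: [7]
STORE_FAST z → z=7. Stack: []
LOAD_FAST_LOAD_FAST c,b → push 17,24. Stack: [17, 24]
BINARY_OP * → 17 * 24 = 408. Stack: [408]
LOAD_CONST → push 12. Stack: [408, 12]
BINARY_OP * → 408 * 12 = 4896. Stack: [4896]
STORE_FAST v → v=4896. Stack: []
LOAD_FAST k → push -3. Stack: [-3]
RETURN_VALUE → return -3.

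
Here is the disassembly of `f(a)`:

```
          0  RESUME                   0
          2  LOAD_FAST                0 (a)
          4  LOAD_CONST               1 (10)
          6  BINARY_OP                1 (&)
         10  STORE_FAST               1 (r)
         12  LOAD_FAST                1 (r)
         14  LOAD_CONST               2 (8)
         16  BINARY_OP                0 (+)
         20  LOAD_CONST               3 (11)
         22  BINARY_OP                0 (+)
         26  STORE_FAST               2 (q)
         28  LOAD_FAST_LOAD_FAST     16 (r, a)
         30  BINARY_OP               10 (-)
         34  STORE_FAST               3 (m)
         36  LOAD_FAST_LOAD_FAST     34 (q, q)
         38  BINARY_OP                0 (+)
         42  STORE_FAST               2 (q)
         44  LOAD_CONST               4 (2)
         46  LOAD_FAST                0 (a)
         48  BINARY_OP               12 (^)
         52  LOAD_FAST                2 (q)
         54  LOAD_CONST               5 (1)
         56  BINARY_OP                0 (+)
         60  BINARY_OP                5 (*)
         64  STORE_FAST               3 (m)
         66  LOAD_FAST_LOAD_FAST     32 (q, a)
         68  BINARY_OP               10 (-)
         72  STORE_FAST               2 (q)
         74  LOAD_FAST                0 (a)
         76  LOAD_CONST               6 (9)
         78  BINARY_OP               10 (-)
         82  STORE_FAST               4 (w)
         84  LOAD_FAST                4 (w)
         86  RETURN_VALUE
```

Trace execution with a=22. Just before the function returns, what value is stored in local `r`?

LOAD_FAST a → push 22. Stack: [22]
LOAD_CONST → push 10. Stack: [22, 10]
BINARY_OP & → 22 & 10 = 2. Stack: [2]
STORE_FAST r → r=2. Stack: []
LOAD_FAST r → push 2. Stack: [2]
LOAD_CONST → push 8. Stack: [2, 8]
BINARY_OP + → 2 + 8 = 10. Stack: [10]
LOAD_CONST → push 11. Stack: [10, 11]
BINARY_OP + → 10 + 11 = 21. Stack: [21]
STORE_FAST q → q=21. Stack: []
LOAD_FAST_LOAD_FAST r,a → push 2,22. Stack: [2, 22]
BINARY_OP - → 2 - 22 = -20. Stack: [-20]
STORE_FAST m → m=-20. Stack: []
LOAD_FAST_LOAD_FAST q,q → push 21,21. Stack: [21, 21]
BINARY_OP + → 21 + 21 = 42. Stack: [42]
STORE_FAST q → q=42. Stack: []
LOAD_CONST → push 2. Stack: [2]
LOAD_FAST a → push 22. Stack: [2, 22]
BINARY_OP ^ → 2 ^ 22 = 20. Stack: [20]
LOAD_FAST q → push 42. Stack: [20, 42]
LOAD_CONST → push 1. Stack: [20, 42, 1]
BINARY_OP + → 42 + 1 = 43. Stack: [20, 43]
BINARY_OP * → 20 * 43 = 860. Stack: [860]
STORE_FAST m → m=860. Stack: []
LOAD_FAST_LOAD_FAST q,a → push 42,22. Stack: [42, 22]
BINARY_OP - → 42 - 22 = 20. Stack: [20]
STORE_FAST q → q=20. Stack: []
LOAD_FAST a → push 22. Stack: [22]
LOAD_CONST → push 9. Stack: [22, 9]
BINARY_OP - → 22 - 9 = 13. Stack: [13]
STORE_FAST w → w=13. Stack: []
LOAD_FAST w → push 13. Stack: [13]
RETURN_VALUE → return 13.

2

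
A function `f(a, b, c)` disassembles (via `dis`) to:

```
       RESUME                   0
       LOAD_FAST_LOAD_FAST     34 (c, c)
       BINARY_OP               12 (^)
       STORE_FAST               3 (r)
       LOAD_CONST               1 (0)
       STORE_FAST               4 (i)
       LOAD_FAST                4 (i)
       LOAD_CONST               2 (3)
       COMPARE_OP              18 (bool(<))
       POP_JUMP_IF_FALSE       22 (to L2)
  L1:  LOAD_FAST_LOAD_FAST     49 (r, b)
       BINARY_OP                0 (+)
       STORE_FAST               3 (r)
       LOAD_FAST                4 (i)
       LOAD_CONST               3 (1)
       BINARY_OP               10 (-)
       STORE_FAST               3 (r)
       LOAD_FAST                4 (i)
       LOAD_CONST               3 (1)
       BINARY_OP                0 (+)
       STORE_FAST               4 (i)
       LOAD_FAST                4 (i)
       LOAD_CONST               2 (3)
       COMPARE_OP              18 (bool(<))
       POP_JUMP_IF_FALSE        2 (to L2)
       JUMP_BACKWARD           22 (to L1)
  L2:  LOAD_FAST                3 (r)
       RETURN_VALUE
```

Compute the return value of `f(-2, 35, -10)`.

1

LOAD_FAST_LOAD_FAST c,c → push -10,-10. Stack: [-10, -10]
BINARY_OP ^ → -10 ^ -10 = 0. Stack: [0]
STORE_FAST r → r=0. Stack: []
LOAD_CONST → push 0. Stack: [0]
STORE_FAST i → i=0. Stack: []
LOAD_FAST i → push 0. Stack: [0]
LOAD_CONST → push 3. Stack: [0, 3]
COMPARE_OP bool(<) → 0 vs 3 = True. Stack: [True]
POP_JUMP_IF_FALSE → pop True; no jump. Stack: []
LOAD_FAST_LOAD_FAST r,b → push 0,35. Stack: [0, 35]
BINARY_OP + → 0 + 35 = 35. Stack: [35]
STORE_FAST r → r=35. Stack: []
LOAD_FAST i → push 0. Stack: [0]
LOAD_CONST → push 1. Stack: [0, 1]
BINARY_OP - → 0 - 1 = -1. Stack: [-1]
STORE_FAST r → r=-1. Stack: []
LOAD_FAST i → push 0. Stack: [0]
LOAD_CONST → push 1. Stack: [0, 1]
BINARY_OP + → 0 + 1 = 1. Stack: [1]
STORE_FAST i → i=1. Stack: []
LOAD_FAST i → push 1. Stack: [1]
LOAD_CONST → push 3. Stack: [1, 3]
COMPARE_OP bool(<) → 1 vs 3 = True. Stack: [True]
POP_JUMP_IF_FALSE → pop True; no jump. Stack: []
LOAD_FAST_LOAD_FAST r,b → push -1,35. Stack: [-1, 35]
BINARY_OP + → -1 + 35 = 34. Stack: [34]
STORE_FAST r → r=34. Stack: []
LOAD_FAST i → push 1. Stack: [1]
LOAD_CONST → push 1. Stack: [1, 1]
BINARY_OP - → 1 - 1 = 0. Stack: [0]
STORE_FAST r → r=0. Stack: []
LOAD_FAST i → push 1. Stack: [1]
LOAD_CONST → push 1. Stack: [1, 1]
BINARY_OP + → 1 + 1 = 2. Stack: [2]
STORE_FAST i → i=2. Stack: []
LOAD_FAST i → push 2. Stack: [2]
LOAD_CONST → push 3. Stack: [2, 3]
COMPARE_OP bool(<) → 2 vs 3 = True. Stack: [True]
POP_JUMP_IF_FALSE → pop True; no jump. Stack: []
LOAD_FAST_LOAD_FAST r,b → push 0,35. Stack: [0, 35]
BINARY_OP + → 0 + 35 = 35. Stack: [35]
STORE_FAST r → r=35. Stack: []
LOAD_FAST i → push 2. Stack: [2]
LOAD_CONST → push 1. Stack: [2, 1]
BINARY_OP - → 2 - 1 = 1. Stack: [1]
STORE_FAST r → r=1. Stack: []
LOAD_FAST i → push 2. Stack: [2]
LOAD_CONST → push 1. Stack: [2, 1]
BINARY_OP + → 2 + 1 = 3. Stack: [3]
STORE_FAST i → i=3. Stack: []
LOAD_FAST i → push 3. Stack: [3]
LOAD_CONST → push 3. Stack: [3, 3]
COMPARE_OP bool(<) → 3 vs 3 = False. Stack: [False]
POP_JUMP_IF_FALSE → pop False; jump. Stack: []
LOAD_FAST r → push 1. Stack: [1]
RETURN_VALUE → return 1.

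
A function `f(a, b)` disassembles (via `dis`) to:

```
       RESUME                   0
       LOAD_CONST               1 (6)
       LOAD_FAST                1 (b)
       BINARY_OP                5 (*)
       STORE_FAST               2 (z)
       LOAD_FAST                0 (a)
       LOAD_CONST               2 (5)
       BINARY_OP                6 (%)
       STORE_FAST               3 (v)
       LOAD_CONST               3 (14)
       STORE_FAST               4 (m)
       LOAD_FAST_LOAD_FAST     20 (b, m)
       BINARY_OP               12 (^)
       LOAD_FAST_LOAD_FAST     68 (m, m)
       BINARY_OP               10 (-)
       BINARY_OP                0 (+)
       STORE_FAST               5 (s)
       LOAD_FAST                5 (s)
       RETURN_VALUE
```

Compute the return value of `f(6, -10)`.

-8

LOAD_CONST → push 6. Stack: [6]
LOAD_FAST b → push -10. Stack: [6, -10]
BINARY_OP * → 6 * -10 = -60. Stack: [-60]
STORE_FAST z → z=-60. Stack: []
LOAD_FAST a → push 6. Stack: [6]
LOAD_CONST → push 5. Stack: [6, 5]
BINARY_OP % → 6 % 5 = 1. Stack: [1]
STORE_FAST v → v=1. Stack: []
LOAD_CONST → push 14. Stack: [14]
STORE_FAST m → m=14. Stack: []
LOAD_FAST_LOAD_FAST b,m → push -10,14. Stack: [-10, 14]
BINARY_OP ^ → -10 ^ 14 = -8. Stack: [-8]
LOAD_FAST_LOAD_FAST m,m → push 14,14. Stack: [-8, 14, 14]
BINARY_OP - → 14 - 14 = 0. Stack: [-8, 0]
BINARY_OP + → -8 + 0 = -8. Stack: [-8]
STORE_FAST s → s=-8. Stack: []
LOAD_FAST s → push -8. Stack: [-8]
RETURN_VALUE → return -8.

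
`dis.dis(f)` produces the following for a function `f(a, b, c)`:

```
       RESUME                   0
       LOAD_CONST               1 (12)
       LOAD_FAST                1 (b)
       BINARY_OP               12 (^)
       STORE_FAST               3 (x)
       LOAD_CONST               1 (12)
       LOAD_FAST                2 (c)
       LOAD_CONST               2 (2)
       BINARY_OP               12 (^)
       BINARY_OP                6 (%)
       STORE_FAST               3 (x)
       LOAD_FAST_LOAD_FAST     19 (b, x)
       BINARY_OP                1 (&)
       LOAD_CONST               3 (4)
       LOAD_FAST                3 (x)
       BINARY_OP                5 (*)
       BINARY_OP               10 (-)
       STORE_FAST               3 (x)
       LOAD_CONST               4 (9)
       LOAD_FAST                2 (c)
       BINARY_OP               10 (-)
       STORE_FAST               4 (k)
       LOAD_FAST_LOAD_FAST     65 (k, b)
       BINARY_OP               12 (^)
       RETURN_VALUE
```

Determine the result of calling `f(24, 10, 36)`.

-17

LOAD_CONST → push 12. Stack: [12]
LOAD_FAST b → push 10. Stack: [12, 10]
BINARY_OP ^ → 12 ^ 10 = 6. Stack: [6]
STORE_FAST x → x=6. Stack: []
LOAD_CONST → push 12. Stack: [12]
LOAD_FAST c → push 36. Stack: [12, 36]
LOAD_CONST → push 2. Stack: [12, 36, 2]
BINARY_OP ^ → 36 ^ 2 = 38. Stack: [12, 38]
BINARY_OP % → 12 % 38 = 12. Stack: [12]
STORE_FAST x → x=12. Stack: []
LOAD_FAST_LOAD_FAST b,x → push 10,12. Stack: [10, 12]
BINARY_OP & → 10 & 12 = 8. Stack: [8]
LOAD_CONST → push 4. Stack: [8, 4]
LOAD_FAST x → push 12. Stack: [8, 4, 12]
BINARY_OP * → 4 * 12 = 48. Stack: [8, 48]
BINARY_OP - → 8 - 48 = -40. Stack: [-40]
STORE_FAST x → x=-40. Stack: []
LOAD_CONST → push 9. Stack: [9]
LOAD_FAST c → push 36. Stack: [9, 36]
BINARY_OP - → 9 - 36 = -27. Stack: [-27]
STORE_FAST k → k=-27. Stack: []
LOAD_FAST_LOAD_FAST k,b → push -27,10. Stack: [-27, 10]
BINARY_OP ^ → -27 ^ 10 = -17. Stack: [-17]
RETURN_VALUE → return -17.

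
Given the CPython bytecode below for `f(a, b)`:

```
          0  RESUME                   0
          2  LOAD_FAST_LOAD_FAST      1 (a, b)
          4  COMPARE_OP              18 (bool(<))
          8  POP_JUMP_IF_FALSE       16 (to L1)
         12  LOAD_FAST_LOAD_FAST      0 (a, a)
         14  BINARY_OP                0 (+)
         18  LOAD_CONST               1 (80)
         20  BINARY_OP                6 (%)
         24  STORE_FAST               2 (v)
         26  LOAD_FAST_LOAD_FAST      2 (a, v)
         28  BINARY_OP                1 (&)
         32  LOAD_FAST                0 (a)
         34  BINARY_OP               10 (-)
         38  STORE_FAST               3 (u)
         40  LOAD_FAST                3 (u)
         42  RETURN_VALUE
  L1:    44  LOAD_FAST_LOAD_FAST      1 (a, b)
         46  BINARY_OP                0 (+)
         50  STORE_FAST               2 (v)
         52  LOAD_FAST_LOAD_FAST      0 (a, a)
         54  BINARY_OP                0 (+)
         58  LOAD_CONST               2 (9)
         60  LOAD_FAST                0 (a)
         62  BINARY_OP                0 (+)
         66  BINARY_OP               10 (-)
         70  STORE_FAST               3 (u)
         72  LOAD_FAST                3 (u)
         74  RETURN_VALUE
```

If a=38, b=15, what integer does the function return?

LOAD_FAST_LOAD_FAST a,b → push 38,15. Stack: [38, 15]
COMPARE_OP bool(<) → 38 vs 15 = False. Stack: [False]
POP_JUMP_IF_FALSE → pop False; jump. Stack: []
LOAD_FAST_LOAD_FAST a,b → push 38,15. Stack: [38, 15]
BINARY_OP + → 38 + 15 = 53. Stack: [53]
STORE_FAST v → v=53. Stack: []
LOAD_FAST_LOAD_FAST a,a → push 38,38. Stack: [38, 38]
BINARY_OP + → 38 + 38 = 76. Stack: [76]
LOAD_CONST → push 9. Stack: [76, 9]
LOAD_FAST a → push 38. Stack: [76, 9, 38]
BINARY_OP + → 9 + 38 = 47. Stack: [76, 47]
BINARY_OP - → 76 - 47 = 29. Stack: [29]
STORE_FAST u → u=29. Stack: []
LOAD_FAST u → push 29. Stack: [29]
RETURN_VALUE → return 29.

29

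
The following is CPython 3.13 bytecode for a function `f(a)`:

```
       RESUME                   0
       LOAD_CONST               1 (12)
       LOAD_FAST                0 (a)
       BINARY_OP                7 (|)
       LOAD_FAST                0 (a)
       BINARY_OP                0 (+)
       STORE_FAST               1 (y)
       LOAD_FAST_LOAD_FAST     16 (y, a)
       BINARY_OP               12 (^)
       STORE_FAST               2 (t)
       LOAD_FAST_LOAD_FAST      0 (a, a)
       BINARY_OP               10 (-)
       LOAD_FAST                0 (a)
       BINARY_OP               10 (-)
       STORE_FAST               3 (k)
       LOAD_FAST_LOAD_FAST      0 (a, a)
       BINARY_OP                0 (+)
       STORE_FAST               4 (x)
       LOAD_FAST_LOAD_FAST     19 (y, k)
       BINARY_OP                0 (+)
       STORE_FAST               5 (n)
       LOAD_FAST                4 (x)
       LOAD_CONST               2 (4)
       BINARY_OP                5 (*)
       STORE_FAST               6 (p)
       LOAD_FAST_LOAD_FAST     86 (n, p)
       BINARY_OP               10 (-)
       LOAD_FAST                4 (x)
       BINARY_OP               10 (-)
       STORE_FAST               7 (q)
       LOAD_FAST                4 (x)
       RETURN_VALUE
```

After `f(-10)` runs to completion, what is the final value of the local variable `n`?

-2

LOAD_CONST → push 12. Stack: [12]
LOAD_FAST a → push -10. Stack: [12, -10]
BINARY_OP | → 12 | -10 = -2. Stack: [-2]
LOAD_FAST a → push -10. Stack: [-2, -10]
BINARY_OP + → -2 + -10 = -12. Stack: [-12]
STORE_FAST y → y=-12. Stack: []
LOAD_FAST_LOAD_FAST y,a → push -12,-10. Stack: [-12, -10]
BINARY_OP ^ → -12 ^ -10 = 2. Stack: [2]
STORE_FAST t → t=2. Stack: []
LOAD_FAST_LOAD_FAST a,a → push -10,-10. Stack: [-10, -10]
BINARY_OP - → -10 - -10 = 0. Stack: [0]
LOAD_FAST a → push -10. Stack: [0, -10]
BINARY_OP - → 0 - -10 = 10. Stack: [10]
STORE_FAST k → k=10. Stack: []
LOAD_FAST_LOAD_FAST a,a → push -10,-10. Stack: [-10, -10]
BINARY_OP + → -10 + -10 = -20. Stack: [-20]
STORE_FAST x → x=-20. Stack: []
LOAD_FAST_LOAD_FAST y,k → push -12,10. Stack: [-12, 10]
BINARY_OP + → -12 + 10 = -2. Stack: [-2]
STORE_FAST n → n=-2. Stack: []
LOAD_FAST x → push -20. Stack: [-20]
LOAD_CONST → push 4. Stack: [-20, 4]
BINARY_OP * → -20 * 4 = -80. Stack: [-80]
STORE_FAST p → p=-80. Stack: []
LOAD_FAST_LOAD_FAST n,p → push -2,-80. Stack: [-2, -80]
BINARY_OP - → -2 - -80 = 78. Stack: [78]
LOAD_FAST x → push -20. Stack: [78, -20]
BINARY_OP - → 78 - -20 = 98. Stack: [98]
STORE_FAST q → q=98. Stack: []
LOAD_FAST x → push -20. Stack: [-20]
RETURN_VALUE → return -20.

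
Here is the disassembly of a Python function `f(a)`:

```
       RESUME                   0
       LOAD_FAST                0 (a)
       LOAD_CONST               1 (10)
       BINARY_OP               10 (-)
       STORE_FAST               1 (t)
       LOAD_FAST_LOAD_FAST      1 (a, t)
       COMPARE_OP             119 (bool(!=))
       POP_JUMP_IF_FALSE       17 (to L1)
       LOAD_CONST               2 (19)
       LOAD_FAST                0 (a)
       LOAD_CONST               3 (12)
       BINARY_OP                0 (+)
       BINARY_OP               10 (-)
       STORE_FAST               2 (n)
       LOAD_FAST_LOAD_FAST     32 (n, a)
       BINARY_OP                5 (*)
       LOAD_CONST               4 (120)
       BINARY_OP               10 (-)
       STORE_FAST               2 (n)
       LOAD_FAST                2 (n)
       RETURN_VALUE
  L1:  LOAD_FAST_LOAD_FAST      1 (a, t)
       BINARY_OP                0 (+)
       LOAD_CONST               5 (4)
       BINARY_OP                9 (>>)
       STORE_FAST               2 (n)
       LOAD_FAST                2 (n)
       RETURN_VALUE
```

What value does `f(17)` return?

LOAD_FAST a → push 17. Stack: [17]
LOAD_CONST → push 10. Stack: [17, 10]
BINARY_OP - → 17 - 10 = 7. Stack: [7]
STORE_FAST t → t=7. Stack: []
LOAD_FAST_LOAD_FAST a,t → push 17,7. Stack: [17, 7]
COMPARE_OP bool(!=) → 17 vs 7 = True. Stack: [True]
POP_JUMP_IF_FALSE → pop True; no jump. Stack: []
LOAD_CONST → push 19. Stack: [19]
LOAD_FAST a → push 17. Stack: [19, 17]
LOAD_CONST → push 12. Stack: [19, 17, 12]
BINARY_OP + → 17 + 12 = 29. Stack: [19, 29]
BINARY_OP - → 19 - 29 = -10. Stack: [-10]
STORE_FAST n → n=-10. Stack: []
LOAD_FAST_LOAD_FAST n,a → push -10,17. Stack: [-10, 17]
BINARY_OP * → -10 * 17 = -170. Stack: [-170]
LOAD_CONST → push 120. Stack: [-170, 120]
BINARY_OP - → -170 - 120 = -290. Stack: [-290]
STORE_FAST n → n=-290. Stack: []
LOAD_FAST n → push -290. Stack: [-290]
RETURN_VALUE → return -290.

-290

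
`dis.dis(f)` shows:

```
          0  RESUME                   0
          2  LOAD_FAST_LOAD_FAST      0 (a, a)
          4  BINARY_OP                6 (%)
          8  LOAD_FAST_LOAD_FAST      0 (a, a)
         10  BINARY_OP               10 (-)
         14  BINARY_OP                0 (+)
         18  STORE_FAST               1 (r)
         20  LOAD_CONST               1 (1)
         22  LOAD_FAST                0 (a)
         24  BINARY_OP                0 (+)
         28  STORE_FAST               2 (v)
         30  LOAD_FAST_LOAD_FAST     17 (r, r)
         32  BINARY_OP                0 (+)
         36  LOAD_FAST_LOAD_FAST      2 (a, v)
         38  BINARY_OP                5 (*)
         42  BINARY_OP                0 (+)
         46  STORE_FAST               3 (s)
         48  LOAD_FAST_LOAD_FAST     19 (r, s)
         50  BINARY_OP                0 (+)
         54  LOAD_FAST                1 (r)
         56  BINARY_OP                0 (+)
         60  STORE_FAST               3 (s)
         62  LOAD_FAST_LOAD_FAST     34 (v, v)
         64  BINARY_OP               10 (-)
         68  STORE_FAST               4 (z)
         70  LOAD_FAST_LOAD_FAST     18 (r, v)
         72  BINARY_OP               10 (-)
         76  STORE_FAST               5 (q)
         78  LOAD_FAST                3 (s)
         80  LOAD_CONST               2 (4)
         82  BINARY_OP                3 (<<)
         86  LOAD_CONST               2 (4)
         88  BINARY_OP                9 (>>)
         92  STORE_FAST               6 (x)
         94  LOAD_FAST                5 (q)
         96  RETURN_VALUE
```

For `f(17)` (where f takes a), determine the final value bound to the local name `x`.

306

LOAD_FAST_LOAD_FAST a,a → push 17,17. Stack: [17, 17]
BINARY_OP % → 17 % 17 = 0. Stack: [0]
LOAD_FAST_LOAD_FAST a,a → push 17,17. Stack: [0, 17, 17]
BINARY_OP - → 17 - 17 = 0. Stack: [0, 0]
BINARY_OP + → 0 + 0 = 0. Stack: [0]
STORE_FAST r → r=0. Stack: []
LOAD_CONST → push 1. Stack: [1]
LOAD_FAST a → push 17. Stack: [1, 17]
BINARY_OP + → 1 + 17 = 18. Stack: [18]
STORE_FAST v → v=18. Stack: []
LOAD_FAST_LOAD_FAST r,r → push 0,0. Stack: [0, 0]
BINARY_OP + → 0 + 0 = 0. Stack: [0]
LOAD_FAST_LOAD_FAST a,v → push 17,18. Stack: [0, 17, 18]
BINARY_OP * → 17 * 18 = 306. Stack: [0, 306]
BINARY_OP + → 0 + 306 = 306. Stack: [306]
STORE_FAST s → s=306. Stack: []
LOAD_FAST_LOAD_FAST r,s → push 0,306. Stack: [0, 306]
BINARY_OP + → 0 + 306 = 306. Stack: [306]
LOAD_FAST r → push 0. Stack: [306, 0]
BINARY_OP + → 306 + 0 = 306. Stack: [306]
STORE_FAST s → s=306. Stack: []
LOAD_FAST_LOAD_FAST v,v → push 18,18. Stack: [18, 18]
BINARY_OP - → 18 - 18 = 0. Stack: [0]
STORE_FAST z → z=0. Stack: []
LOAD_FAST_LOAD_FAST r,v → push 0,18. Stack: [0, 18]
BINARY_OP - → 0 - 18 = -18. Stack: [-18]
STORE_FAST q → q=-18. Stack: []
LOAD_FAST s → push 306. Stack: [306]
LOAD_CONST → push 4. Stack: [306, 4]
BINARY_OP << → 306 << 4 = 4896. Stack: [4896]
LOAD_CONST → push 4. Stack: [4896, 4]
BINARY_OP >> → 4896 >> 4 = 306. Stack: [306]
STORE_FAST x → x=306. Stack: []
LOAD_FAST q → push -18. Stack: [-18]
RETURN_VALUE → return -18.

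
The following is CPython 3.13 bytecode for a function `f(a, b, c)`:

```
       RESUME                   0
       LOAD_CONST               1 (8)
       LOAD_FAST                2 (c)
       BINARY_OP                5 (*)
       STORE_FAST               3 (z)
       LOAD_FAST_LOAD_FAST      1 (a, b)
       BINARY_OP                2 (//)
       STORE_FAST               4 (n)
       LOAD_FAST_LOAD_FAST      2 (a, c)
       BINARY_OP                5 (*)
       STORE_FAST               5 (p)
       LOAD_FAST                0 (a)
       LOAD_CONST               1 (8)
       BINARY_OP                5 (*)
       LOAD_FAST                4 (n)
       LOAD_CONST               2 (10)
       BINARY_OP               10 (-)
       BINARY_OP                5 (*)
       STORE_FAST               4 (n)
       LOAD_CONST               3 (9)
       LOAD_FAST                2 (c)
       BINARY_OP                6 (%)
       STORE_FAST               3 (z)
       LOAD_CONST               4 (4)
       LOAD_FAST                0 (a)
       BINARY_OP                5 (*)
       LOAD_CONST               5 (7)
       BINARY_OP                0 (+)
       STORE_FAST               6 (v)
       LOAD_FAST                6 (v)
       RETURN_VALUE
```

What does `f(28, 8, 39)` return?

LOAD_CONST → push 8. Stack: [8]
LOAD_FAST c → push 39. Stack: [8, 39]
BINARY_OP * → 8 * 39 = 312. Stack: [312]
STORE_FAST z → z=312. Stack: []
LOAD_FAST_LOAD_FAST a,b → push 28,8. Stack: [28, 8]
BINARY_OP // → 28 // 8 = 3. Stack: [3]
STORE_FAST n → n=3. Stack: []
LOAD_FAST_LOAD_FAST a,c → push 28,39. Stack: [28, 39]
BINARY_OP * → 28 * 39 = 1092. Stack: [1092]
STORE_FAST p → p=1092. Stack: []
LOAD_FAST a → push 28. Stack: [28]
LOAD_CONST → push 8. Stack: [28, 8]
BINARY_OP * → 28 * 8 = 224. Stack: [224]
LOAD_FAST n → push 3. Stack: [224, 3]
LOAD_CONST → push 10. Stack: [224, 3, 10]
BINARY_OP - → 3 - 10 = -7. Stack: [224, -7]
BINARY_OP * → 224 * -7 = -1568. Stack: [-1568]
STORE_FAST n → n=-1568. Stack: []
LOAD_CONST → push 9. Stack: [9]
LOAD_FAST c → push 39. Stack: [9, 39]
BINARY_OP % → 9 % 39 = 9. Stack: [9]
STORE_FAST z → z=9. Stack: []
LOAD_CONST → push 4. Stack: [4]
LOAD_FAST a → push 28. Stack: [4, 28]
BINARY_OP * → 4 * 28 = 112. Stack: [112]
LOAD_CONST → push 7. Stack: [112, 7]
BINARY_OP + → 112 + 7 = 119. Stack: [119]
STORE_FAST v → v=119. Stack: []
LOAD_FAST v → push 119. Stack: [119]
RETURN_VALUE → return 119.

119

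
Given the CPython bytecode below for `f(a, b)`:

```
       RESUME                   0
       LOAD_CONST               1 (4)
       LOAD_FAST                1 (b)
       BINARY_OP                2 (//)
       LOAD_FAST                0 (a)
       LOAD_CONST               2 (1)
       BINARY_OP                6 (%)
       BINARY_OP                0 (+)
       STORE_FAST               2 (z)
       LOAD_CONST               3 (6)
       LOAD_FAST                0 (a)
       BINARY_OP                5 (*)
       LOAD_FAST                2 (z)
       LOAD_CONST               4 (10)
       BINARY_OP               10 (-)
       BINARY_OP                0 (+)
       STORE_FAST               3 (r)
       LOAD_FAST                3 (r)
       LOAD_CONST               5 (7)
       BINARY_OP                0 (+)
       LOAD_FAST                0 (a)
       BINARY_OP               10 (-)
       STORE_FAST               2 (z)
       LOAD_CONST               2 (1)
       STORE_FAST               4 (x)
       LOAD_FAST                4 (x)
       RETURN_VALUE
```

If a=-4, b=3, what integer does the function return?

LOAD_CONST → push 4. Stack: [4]
LOAD_FAST b → push 3. Stack: [4, 3]
BINARY_OP // → 4 // 3 = 1. Stack: [1]
LOAD_FAST a → push -4. Stack: [1, -4]
LOAD_CONST → push 1. Stack: [1, -4, 1]
BINARY_OP % → -4 % 1 = 0. Stack: [1, 0]
BINARY_OP + → 1 + 0 = 1. Stack: [1]
STORE_FAST z → z=1. Stack: []
LOAD_CONST → push 6. Stack: [6]
LOAD_FAST a → push -4. Stack: [6, -4]
BINARY_OP * → 6 * -4 = -24. Stack: [-24]
LOAD_FAST z → push 1. Stack: [-24, 1]
LOAD_CONST → push 10. Stack: [-24, 1, 10]
BINARY_OP - → 1 - 10 = -9. Stack: [-24, -9]
BINARY_OP + → -24 + -9 = -33. Stack: [-33]
STORE_FAST r → r=-33. Stack: []
LOAD_FAST r → push -33. Stack: [-33]
LOAD_CONST → push 7. Stack: [-33, 7]
BINARY_OP + → -33 + 7 = -26. Stack: [-26]
LOAD_FAST a → push -4. Stack: [-26, -4]
BINARY_OP - → -26 - -4 = -22. Stack: [-22]
STORE_FAST z → z=-22. Stack: []
LOAD_CONST → push 1. Stack: [1]
STORE_FAST x → x=1. Stack: []
LOAD_FAST x → push 1. Stack: [1]
RETURN_VALUE → return 1.

1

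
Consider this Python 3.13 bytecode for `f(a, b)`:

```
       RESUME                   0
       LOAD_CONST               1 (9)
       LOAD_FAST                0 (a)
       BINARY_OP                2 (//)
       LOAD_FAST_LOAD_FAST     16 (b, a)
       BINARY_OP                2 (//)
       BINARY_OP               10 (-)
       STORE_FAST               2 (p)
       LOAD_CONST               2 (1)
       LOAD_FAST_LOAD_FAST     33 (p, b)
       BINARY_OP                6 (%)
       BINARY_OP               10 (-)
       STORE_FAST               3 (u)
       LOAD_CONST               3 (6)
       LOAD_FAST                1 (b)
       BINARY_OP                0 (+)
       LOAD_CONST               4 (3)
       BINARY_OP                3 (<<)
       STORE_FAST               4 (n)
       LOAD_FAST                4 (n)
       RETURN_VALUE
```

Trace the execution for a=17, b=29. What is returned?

280

LOAD_CONST → push 9. Stack: [9]
LOAD_FAST a → push 17. Stack: [9, 17]
BINARY_OP // → 9 // 17 = 0. Stack: [0]
LOAD_FAST_LOAD_FAST b,a → push 29,17. Stack: [0, 29, 17]
BINARY_OP // → 29 // 17 = 1. Stack: [0, 1]
BINARY_OP - → 0 - 1 = -1. Stack: [-1]
STORE_FAST p → p=-1. Stack: []
LOAD_CONST → push 1. Stack: [1]
LOAD_FAST_LOAD_FAST p,b → push -1,29. Stack: [1, -1, 29]
BINARY_OP % → -1 % 29 = 28. Stack: [1, 28]
BINARY_OP - → 1 - 28 = -27. Stack: [-27]
STORE_FAST u → u=-27. Stack: []
LOAD_CONST → push 6. Stack: [6]
LOAD_FAST b → push 29. Stack: [6, 29]
BINARY_OP + → 6 + 29 = 35. Stack: [35]
LOAD_CONST → push 3. Stack: [35, 3]
BINARY_OP << → 35 << 3 = 280. Stack: [280]
STORE_FAST n → n=280. Stack: []
LOAD_FAST n → push 280. Stack: [280]
RETURN_VALUE → return 280.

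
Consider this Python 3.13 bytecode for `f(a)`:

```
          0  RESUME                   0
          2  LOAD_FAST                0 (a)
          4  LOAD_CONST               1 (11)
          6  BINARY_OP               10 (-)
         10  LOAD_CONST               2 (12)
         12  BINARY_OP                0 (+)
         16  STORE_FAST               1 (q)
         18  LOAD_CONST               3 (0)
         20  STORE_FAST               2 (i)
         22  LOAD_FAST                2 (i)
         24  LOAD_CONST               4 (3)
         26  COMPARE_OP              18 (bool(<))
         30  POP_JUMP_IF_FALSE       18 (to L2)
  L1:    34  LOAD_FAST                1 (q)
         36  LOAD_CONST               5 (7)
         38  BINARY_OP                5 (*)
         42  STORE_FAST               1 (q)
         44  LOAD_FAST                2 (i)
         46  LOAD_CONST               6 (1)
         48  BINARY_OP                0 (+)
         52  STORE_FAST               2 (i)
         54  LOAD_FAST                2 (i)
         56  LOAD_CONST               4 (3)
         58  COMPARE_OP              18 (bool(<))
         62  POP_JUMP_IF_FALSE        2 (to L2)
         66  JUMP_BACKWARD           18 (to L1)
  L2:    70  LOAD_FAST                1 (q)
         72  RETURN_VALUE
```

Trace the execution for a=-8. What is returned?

LOAD_FAST a → push -8. Stack: [-8]
LOAD_CONST → push 11. Stack: [-8, 11]
BINARY_OP - → -8 - 11 = -19. Stack: [-19]
LOAD_CONST → push 12. Stack: [-19, 12]
BINARY_OP + → -19 + 12 = -7. Stack: [-7]
STORE_FAST q → q=-7. Stack: []
LOAD_CONST → push 0. Stack: [0]
STORE_FAST i → i=0. Stack: []
LOAD_FAST i → push 0. Stack: [0]
LOAD_CONST → push 3. Stack: [0, 3]
COMPARE_OP bool(<) → 0 vs 3 = True. Stack: [True]
POP_JUMP_IF_FALSE → pop True; no jump. Stack: []
LOAD_FAST q → push -7. Stack: [-7]
LOAD_CONST → push 7. Stack: [-7, 7]
BINARY_OP * → -7 * 7 = -49. Stack: [-49]
STORE_FAST q → q=-49. Stack: []
LOAD_FAST i → push 0. Stack: [0]
LOAD_CONST → push 1. Stack: [0, 1]
BINARY_OP + → 0 + 1 = 1. Stack: [1]
STORE_FAST i → i=1. Stack: []
LOAD_FAST i → push 1. Stack: [1]
LOAD_CONST → push 3. Stack: [1, 3]
COMPARE_OP bool(<) → 1 vs 3 = True. Stack: [True]
POP_JUMP_IF_FALSE → pop True; no jump. Stack: []
LOAD_FAST q → push -49. Stack: [-49]
LOAD_CONST → push 7. Stack: [-49, 7]
BINARY_OP * → -49 * 7 = -343. Stack: [-343]
STORE_FAST q → q=-343. Stack: []
LOAD_FAST i → push 1. Stack: [1]
LOAD_CONST → push 1. Stack: [1, 1]
BINARY_OP + → 1 + 1 = 2. Stack: [2]
STORE_FAST i → i=2. Stack: []
LOAD_FAST i → push 2. Stack: [2]
LOAD_CONST → push 3. Stack: [2, 3]
COMPARE_OP bool(<) → 2 vs 3 = True. Stack: [True]
POP_JUMP_IF_FALSE → pop True; no jump. Stack: []
LOAD_FAST q → push -343. Stack: [-343]
LOAD_CONST → push 7. Stack: [-343, 7]
BINARY_OP * → -343 * 7 = -2401. Stack: [-2401]
STORE_FAST q → q=-2401. Stack: []
LOAD_FAST i → push 2. Stack: [2]
LOAD_CONST → push 1. Stack: [2, 1]
BINARY_OP + → 2 + 1 = 3. Stack: [3]
STORE_FAST i → i=3. Stack: []
LOAD_FAST i → push 3. Stack: [3]
LOAD_CONST → push 3. Stack: [3, 3]
COMPARE_OP bool(<) → 3 vs 3 = False. Stack: [False]
POP_JUMP_IF_FALSE → pop False; jump. Stack: []
LOAD_FAST q → push -2401. Stack: [-2401]
RETURN_VALUE → return -2401.

-2401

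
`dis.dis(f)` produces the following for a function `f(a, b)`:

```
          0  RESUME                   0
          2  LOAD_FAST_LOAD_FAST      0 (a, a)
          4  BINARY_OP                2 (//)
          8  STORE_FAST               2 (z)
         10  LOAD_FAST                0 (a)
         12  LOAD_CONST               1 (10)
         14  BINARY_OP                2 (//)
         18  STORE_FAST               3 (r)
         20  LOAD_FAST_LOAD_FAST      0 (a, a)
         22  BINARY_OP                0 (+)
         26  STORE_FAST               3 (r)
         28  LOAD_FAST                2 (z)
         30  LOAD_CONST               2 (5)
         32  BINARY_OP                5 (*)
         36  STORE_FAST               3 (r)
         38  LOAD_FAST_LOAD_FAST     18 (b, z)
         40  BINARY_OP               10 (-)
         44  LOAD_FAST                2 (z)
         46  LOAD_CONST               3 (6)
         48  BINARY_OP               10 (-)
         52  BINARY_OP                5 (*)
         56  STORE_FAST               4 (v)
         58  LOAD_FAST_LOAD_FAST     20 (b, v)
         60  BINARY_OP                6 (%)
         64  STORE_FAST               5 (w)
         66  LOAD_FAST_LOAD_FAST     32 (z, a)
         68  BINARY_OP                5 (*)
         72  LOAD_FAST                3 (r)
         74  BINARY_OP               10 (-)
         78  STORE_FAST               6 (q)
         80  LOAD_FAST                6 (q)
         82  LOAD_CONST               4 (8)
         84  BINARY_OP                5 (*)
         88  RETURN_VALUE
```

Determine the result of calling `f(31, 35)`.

208

LOAD_FAST_LOAD_FAST a,a → push 31,31. Stack: [31, 31]
BINARY_OP // → 31 // 31 = 1. Stack: [1]
STORE_FAST z → z=1. Stack: []
LOAD_FAST a → push 31. Stack: [31]
LOAD_CONST → push 10. Stack: [31, 10]
BINARY_OP // → 31 // 10 = 3. Stack: [3]
STORE_FAST r → r=3. Stack: []
LOAD_FAST_LOAD_FAST a,a → push 31,31. Stack: [31, 31]
BINARY_OP + → 31 + 31 = 62. Stack: [62]
STORE_FAST r → r=62. Stack: []
LOAD_FAST z → push 1. Stack: [1]
LOAD_CONST → push 5. Stack: [1, 5]
BINARY_OP * → 1 * 5 = 5. Stack: [5]
STORE_FAST r → r=5. Stack: []
LOAD_FAST_LOAD_FAST b,z → push 35,1. Stack: [35, 1]
BINARY_OP - → 35 - 1 = 34. Stack: [34]
LOAD_FAST z → push 1. Stack: [34, 1]
LOAD_CONST → push 6. Stack: [34, 1, 6]
BINARY_OP - → 1 - 6 = -5. Stack: [34, -5]
BINARY_OP * → 34 * -5 = -170. Stack: [-170]
STORE_FAST v → v=-170. Stack: []
LOAD_FAST_LOAD_FAST b,v → push 35,-170. Stack: [35, -170]
BINARY_OP % → 35 % -170 = -135. Stack: [-135]
STORE_FAST w → w=-135. Stack: []
LOAD_FAST_LOAD_FAST z,a → push 1,31. Stack: [1, 31]
BINARY_OP * → 1 * 31 = 31. Stack: [31]
LOAD_FAST r → push 5. Stack: [31, 5]
BINARY_OP - → 31 - 5 = 26. Stack: [26]
STORE_FAST q → q=26. Stack: []
LOAD_FAST q → push 26. Stack: [26]
LOAD_CONST → push 8. Stack: [26, 8]
BINARY_OP * → 26 * 8 = 208. Stack: [208]
RETURN_VALUE → return 208.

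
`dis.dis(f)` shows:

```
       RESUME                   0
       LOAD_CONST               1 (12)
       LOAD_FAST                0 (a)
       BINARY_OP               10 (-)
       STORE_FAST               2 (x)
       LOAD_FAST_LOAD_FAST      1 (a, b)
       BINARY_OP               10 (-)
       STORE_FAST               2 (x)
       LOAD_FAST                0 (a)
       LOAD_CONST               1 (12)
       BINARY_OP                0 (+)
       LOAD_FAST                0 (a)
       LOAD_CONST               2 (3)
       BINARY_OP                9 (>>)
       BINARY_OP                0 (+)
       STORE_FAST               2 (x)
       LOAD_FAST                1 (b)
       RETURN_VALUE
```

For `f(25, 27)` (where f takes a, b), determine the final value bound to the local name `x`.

LOAD_CONST → push 12. Stack: [12]
LOAD_FAST a → push 25. Stack: [12, 25]
BINARY_OP - → 12 - 25 = -13. Stack: [-13]
STORE_FAST x → x=-13. Stack: []
LOAD_FAST_LOAD_FAST a,b → push 25,27. Stack: [25, 27]
BINARY_OP - → 25 - 27 = -2. Stack: [-2]
STORE_FAST x → x=-2. Stack: []
LOAD_FAST a → push 25. Stack: [25]
LOAD_CONST → push 12. Stack: [25, 12]
BINARY_OP + → 25 + 12 = 37. Stack: [37]
LOAD_FAST a → push 25. Stack: [37, 25]
LOAD_CONST → push 3. Stack: [37, 25, 3]
BINARY_OP >> → 25 >> 3 = 3. Stack: [37, 3]
BINARY_OP + → 37 + 3 = 40. Stack: [40]
STORE_FAST x → x=40. Stack: []
LOAD_FAST b → push 27. Stack: [27]
RETURN_VALUE → return 27.

40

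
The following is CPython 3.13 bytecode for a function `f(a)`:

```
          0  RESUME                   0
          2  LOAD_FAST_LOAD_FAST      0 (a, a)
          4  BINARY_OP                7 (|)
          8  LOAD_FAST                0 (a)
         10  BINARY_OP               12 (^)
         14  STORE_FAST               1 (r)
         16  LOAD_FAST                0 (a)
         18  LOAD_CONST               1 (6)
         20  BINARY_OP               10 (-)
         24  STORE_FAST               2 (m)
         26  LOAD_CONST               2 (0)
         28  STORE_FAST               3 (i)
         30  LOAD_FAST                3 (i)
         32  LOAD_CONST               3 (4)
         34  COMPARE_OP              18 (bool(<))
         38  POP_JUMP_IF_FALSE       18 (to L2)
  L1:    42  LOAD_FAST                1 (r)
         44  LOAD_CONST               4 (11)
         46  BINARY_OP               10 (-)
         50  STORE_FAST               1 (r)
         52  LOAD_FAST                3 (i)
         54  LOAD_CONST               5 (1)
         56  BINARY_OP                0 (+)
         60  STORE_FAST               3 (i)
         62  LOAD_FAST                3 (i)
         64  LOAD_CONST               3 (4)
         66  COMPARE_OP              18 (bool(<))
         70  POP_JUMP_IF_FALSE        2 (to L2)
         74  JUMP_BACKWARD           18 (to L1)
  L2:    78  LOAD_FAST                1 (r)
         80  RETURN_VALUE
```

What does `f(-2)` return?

-44

LOAD_FAST_LOAD_FAST a,a → push -2,-2. Stack: [-2, -2]
BINARY_OP | → -2 | -2 = -2. Stack: [-2]
LOAD_FAST a → push -2. Stack: [-2, -2]
BINARY_OP ^ → -2 ^ -2 = 0. Stack: [0]
STORE_FAST r → r=0. Stack: []
LOAD_FAST a → push -2. Stack: [-2]
LOAD_CONST → push 6. Stack: [-2, 6]
BINARY_OP - → -2 - 6 = -8. Stack: [-8]
STORE_FAST m → m=-8. Stack: []
LOAD_CONST → push 0. Stack: [0]
STORE_FAST i → i=0. Stack: []
LOAD_FAST i → push 0. Stack: [0]
LOAD_CONST → push 4. Stack: [0, 4]
COMPARE_OP bool(<) → 0 vs 4 = True. Stack: [True]
POP_JUMP_IF_FALSE → pop True; no jump. Stack: []
LOAD_FAST r → push 0. Stack: [0]
LOAD_CONST → push 11. Stack: [0, 11]
BINARY_OP - → 0 - 11 = -11. Stack: [-11]
STORE_FAST r → r=-11. Stack: []
LOAD_FAST i → push 0. Stack: [0]
LOAD_CONST → push 1. Stack: [0, 1]
BINARY_OP + → 0 + 1 = 1. Stack: [1]
STORE_FAST i → i=1. Stack: []
LOAD_FAST i → push 1. Stack: [1]
LOAD_CONST → push 4. Stack: [1, 4]
COMPARE_OP bool(<) → 1 vs 4 = True. Stack: [True]
POP_JUMP_IF_FALSE → pop True; no jump. Stack: []
LOAD_FAST r → push -11. Stack: [-11]
LOAD_CONST → push 11. Stack: [-11, 11]
BINARY_OP - → -11 - 11 = -22. Stack: [-22]
STORE_FAST r → r=-22. Stack: []
LOAD_FAST i → push 1. Stack: [1]
LOAD_CONST → push 1. Stack: [1, 1]
BINARY_OP + → 1 + 1 = 2. Stack: [2]
STORE_FAST i → i=2. Stack: []
LOAD_FAST i → push 2. Stack: [2]
LOAD_CONST → push 4. Stack: [2, 4]
COMPARE_OP bool(<) → 2 vs 4 = True. Stack: [True]
POP_JUMP_IF_FALSE → pop True; no jump. Stack: []
LOAD_FAST r → push -22. Stack: [-22]
LOAD_CONST → push 11. Stack: [-22, 11]
BINARY_OP - → -22 - 11 = -33. Stack: [-33]
STORE_FAST r → r=-33. Stack: []
LOAD_FAST i → push 2. Stack: [2]
LOAD_CONST → push 1. Stack: [2, 1]
BINARY_OP + → 2 + 1 = 3. Stack: [3]
STORE_FAST i → i=3. Stack: []
LOAD_FAST i → push 3. Stack: [3]
LOAD_CONST → push 4. Stack: [3, 4]
COMPARE_OP bool(<) → 3 vs 4 = True. Stack: [True]
POP_JUMP_IF_FALSE → pop True; no jump. Stack: []
LOAD_FAST r → push -33. Stack: [-33]
LOAD_CONST → push 11. Stack: [-33, 11]
BINARY_OP - → -33 - 11 = -44. Stack: [-44]
STORE_FAST r → r=-44. Stack: []
LOAD_FAST i → push 3. Stack: [3]
LOAD_CONST → push 1. Stack: [3, 1]
BINARY_OP + → 3 + 1 = 4. Stack: [4]
STORE_FAST i → i=4. Stack: []
LOAD_FAST i → push 4. Stack: [4]
LOAD_CONST → push 4. Stack: [4, 4]
COMPARE_OP bool(<) → 4 vs 4 = False. Stack: [False]
POP_JUMP_IF_FALSE → pop False; jump. Stack: []
LOAD_FAST r → push -44. Stack: [-44]
RETURN_VALUE → return -44.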